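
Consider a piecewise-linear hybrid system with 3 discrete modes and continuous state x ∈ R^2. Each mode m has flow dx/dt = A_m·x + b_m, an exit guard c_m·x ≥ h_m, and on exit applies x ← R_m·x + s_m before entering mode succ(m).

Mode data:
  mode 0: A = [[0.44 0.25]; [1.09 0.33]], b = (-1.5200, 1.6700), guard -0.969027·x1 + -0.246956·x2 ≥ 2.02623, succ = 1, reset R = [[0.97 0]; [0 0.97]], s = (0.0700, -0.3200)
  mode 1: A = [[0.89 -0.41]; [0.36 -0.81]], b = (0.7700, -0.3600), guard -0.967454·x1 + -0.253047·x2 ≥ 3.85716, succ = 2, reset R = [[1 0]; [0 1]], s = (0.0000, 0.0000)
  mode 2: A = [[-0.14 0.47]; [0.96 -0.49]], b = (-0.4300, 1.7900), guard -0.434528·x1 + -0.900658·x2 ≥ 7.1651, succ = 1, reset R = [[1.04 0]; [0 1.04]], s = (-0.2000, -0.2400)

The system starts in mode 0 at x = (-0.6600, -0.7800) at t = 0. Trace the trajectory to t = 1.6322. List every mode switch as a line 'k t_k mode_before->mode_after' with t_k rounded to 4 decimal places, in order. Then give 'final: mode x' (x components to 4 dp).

1 0.5526 0->1
final: 1 -2.4136 -1.2358

Mode 0: guard c·x = 2.0262 hit at Δt = 0.5526 (t = 0.5526), x⁻ = (-1.9020, -0.7414) → reset → x⁺ = (-1.7750, -1.0392), jump to mode 1
Mode 1: flow for 1.0796 to horizon, guard not reached → x = (-2.4136, -1.2358)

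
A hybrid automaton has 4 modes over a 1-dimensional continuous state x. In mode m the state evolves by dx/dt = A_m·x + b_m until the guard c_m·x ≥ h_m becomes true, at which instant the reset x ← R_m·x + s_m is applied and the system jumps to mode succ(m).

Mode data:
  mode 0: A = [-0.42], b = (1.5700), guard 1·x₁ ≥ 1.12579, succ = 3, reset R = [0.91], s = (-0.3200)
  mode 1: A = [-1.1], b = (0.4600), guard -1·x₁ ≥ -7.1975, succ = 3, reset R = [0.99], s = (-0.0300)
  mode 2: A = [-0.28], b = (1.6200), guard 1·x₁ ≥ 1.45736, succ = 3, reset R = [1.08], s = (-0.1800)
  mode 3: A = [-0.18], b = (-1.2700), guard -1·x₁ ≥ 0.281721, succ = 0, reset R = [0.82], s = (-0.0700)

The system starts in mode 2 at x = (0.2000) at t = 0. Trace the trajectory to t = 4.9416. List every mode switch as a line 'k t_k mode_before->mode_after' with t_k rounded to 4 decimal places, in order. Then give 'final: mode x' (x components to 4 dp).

1 0.9108 2->3
2 2.1388 3->0
3 3.1764 0->3
4 3.9315 3->0
final: 0 1.0954

Mode 2: guard c·x = 1.4574 hit at Δt = 0.9108 (t = 0.9108), x⁻ = (1.4574) → reset → x⁺ = (1.3939), jump to mode 3
Mode 3: guard c·x = 0.2817 hit at Δt = 1.2280 (t = 2.1388), x⁻ = (-0.2817) → reset → x⁺ = (-0.3010), jump to mode 0
Mode 0: guard c·x = 1.1258 hit at Δt = 1.0376 (t = 3.1764), x⁻ = (1.1258) → reset → x⁺ = (0.7045), jump to mode 3
Mode 3: guard c·x = 0.2817 hit at Δt = 0.7551 (t = 3.9315), x⁻ = (-0.2817) → reset → x⁺ = (-0.3010), jump to mode 0
Mode 0: flow for 1.0101 to horizon, guard not reached → x = (1.0954)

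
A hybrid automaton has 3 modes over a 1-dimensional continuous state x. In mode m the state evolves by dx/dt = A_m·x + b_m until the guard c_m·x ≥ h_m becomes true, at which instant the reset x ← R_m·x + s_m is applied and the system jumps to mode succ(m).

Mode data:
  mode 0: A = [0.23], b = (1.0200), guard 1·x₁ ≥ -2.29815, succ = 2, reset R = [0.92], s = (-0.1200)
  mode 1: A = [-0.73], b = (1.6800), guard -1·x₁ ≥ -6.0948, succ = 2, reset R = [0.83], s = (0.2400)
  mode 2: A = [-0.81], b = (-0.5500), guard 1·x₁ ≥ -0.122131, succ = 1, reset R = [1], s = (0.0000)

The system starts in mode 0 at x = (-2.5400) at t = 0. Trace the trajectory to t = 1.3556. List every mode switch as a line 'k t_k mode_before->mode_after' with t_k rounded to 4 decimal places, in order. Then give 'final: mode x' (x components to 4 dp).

Mode 0: guard c·x = -2.2982 hit at Δt = 0.5223 (t = 0.5223), x⁻ = (-2.2982) → reset → x⁺ = (-2.2343), jump to mode 2
Mode 2: flow for 0.8333 to horizon, guard not reached → x = (-1.4709)

1 0.5223 0->2
final: 2 -1.4709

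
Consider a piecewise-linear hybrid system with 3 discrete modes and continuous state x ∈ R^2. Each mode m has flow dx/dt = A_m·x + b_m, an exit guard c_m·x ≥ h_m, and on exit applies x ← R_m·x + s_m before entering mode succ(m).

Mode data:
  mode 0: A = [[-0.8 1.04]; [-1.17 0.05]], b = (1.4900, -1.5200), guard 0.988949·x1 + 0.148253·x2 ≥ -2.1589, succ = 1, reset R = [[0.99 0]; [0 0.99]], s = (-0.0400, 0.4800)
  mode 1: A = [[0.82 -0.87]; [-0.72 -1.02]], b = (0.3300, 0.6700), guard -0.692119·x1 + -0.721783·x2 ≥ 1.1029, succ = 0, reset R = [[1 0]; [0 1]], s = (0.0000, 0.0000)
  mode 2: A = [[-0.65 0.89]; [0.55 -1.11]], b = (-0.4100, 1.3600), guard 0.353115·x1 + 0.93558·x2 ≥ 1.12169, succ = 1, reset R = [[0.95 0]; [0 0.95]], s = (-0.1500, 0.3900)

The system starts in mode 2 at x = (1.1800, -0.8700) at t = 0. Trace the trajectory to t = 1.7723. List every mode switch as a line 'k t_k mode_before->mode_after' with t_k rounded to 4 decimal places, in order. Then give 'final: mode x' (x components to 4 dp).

Mode 2: guard c·x = 1.1217 hit at Δt = 1.4586 (t = 1.4586), x⁻ = (0.4780, 1.0185) → reset → x⁺ = (0.3041, 1.3576), jump to mode 1
Mode 1: flow for 0.3137 to horizon, guard not reached → x = (0.1263, 1.1253)

1 1.4586 2->1
final: 1 0.1263 1.1253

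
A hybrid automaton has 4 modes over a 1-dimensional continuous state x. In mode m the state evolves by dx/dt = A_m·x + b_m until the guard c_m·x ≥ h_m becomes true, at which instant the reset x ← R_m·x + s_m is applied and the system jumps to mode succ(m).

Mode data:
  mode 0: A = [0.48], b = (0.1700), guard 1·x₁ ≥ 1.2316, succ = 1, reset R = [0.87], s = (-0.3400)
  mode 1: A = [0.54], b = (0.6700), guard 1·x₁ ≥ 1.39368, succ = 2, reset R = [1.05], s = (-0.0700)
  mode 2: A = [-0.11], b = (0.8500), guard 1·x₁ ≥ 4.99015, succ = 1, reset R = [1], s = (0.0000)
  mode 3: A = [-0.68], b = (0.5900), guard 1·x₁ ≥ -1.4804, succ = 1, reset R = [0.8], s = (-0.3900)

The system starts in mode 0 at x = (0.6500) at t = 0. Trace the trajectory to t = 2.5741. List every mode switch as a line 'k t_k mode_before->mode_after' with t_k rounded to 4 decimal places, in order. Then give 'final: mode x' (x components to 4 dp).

Mode 0: guard c·x = 1.2316 hit at Δt = 0.9519 (t = 0.9519), x⁻ = (1.2316) → reset → x⁺ = (0.7315), jump to mode 1
Mode 1: guard c·x = 1.3937 hit at Δt = 0.5361 (t = 1.4880), x⁻ = (1.3937) → reset → x⁺ = (1.3934), jump to mode 2
Mode 2: flow for 1.0861 to horizon, guard not reached → x = (2.1066)

1 0.9519 0->1
2 1.4880 1->2
final: 2 2.1066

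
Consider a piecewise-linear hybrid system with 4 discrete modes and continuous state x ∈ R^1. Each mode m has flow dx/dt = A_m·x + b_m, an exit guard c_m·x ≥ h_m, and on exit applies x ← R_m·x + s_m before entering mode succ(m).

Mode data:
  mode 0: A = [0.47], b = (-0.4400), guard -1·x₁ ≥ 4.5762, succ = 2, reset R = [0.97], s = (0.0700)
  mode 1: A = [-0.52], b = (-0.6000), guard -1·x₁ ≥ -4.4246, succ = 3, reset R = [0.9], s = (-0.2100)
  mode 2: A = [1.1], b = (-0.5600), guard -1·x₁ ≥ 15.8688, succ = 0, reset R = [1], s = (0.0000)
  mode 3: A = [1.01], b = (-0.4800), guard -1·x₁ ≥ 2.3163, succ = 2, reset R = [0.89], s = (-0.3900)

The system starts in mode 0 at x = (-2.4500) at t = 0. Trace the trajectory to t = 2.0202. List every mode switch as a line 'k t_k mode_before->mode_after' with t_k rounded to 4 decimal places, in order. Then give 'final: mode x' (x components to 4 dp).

Mode 0: guard c·x = 4.5762 hit at Δt = 1.0368 (t = 1.0368), x⁻ = (-4.5762) → reset → x⁺ = (-4.3689), jump to mode 2
Mode 2: flow for 0.9834 to horizon, guard not reached → x = (-13.8801)

1 1.0368 0->2
final: 2 -13.8801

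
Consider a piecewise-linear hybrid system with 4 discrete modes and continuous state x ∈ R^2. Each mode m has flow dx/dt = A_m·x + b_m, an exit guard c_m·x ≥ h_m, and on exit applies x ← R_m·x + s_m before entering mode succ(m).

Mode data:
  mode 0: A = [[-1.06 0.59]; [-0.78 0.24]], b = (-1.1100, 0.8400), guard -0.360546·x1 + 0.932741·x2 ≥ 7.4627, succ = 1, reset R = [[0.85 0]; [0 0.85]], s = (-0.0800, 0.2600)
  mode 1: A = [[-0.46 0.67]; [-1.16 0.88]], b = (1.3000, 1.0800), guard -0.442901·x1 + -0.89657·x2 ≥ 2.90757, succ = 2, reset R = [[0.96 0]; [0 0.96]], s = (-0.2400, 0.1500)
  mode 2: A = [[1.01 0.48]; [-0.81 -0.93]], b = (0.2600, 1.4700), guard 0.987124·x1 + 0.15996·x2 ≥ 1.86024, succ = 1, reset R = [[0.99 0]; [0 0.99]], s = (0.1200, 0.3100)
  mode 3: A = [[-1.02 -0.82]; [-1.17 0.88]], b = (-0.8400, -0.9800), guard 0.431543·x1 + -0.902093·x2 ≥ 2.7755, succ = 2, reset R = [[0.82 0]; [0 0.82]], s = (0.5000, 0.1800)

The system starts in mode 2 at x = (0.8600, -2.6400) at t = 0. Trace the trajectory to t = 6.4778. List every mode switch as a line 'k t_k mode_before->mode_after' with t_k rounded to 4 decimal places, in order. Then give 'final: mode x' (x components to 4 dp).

1 1.2898 2->1
2 2.7150 1->2
3 4.4790 2->1
4 6.1059 1->2
final: 2 0.6888 -2.1904

Mode 2: guard c·x = 1.8602 hit at Δt = 1.2898 (t = 1.2898), x⁻ = (1.9621, -0.4788) → reset → x⁺ = (2.0625, -0.1640), jump to mode 1
Mode 1: guard c·x = 2.9076 hit at Δt = 1.4252 (t = 2.7150), x⁻ = (1.0828, -3.7779) → reset → x⁺ = (0.7995, -3.4768), jump to mode 2
Mode 2: guard c·x = 1.8602 hit at Δt = 1.7640 (t = 4.4790), x⁻ = (1.9156, -0.1922) → reset → x⁺ = (2.0165, 0.1198), jump to mode 1
Mode 1: guard c·x = 2.9076 hit at Δt = 1.6269 (t = 6.1059), x⁻ = (1.0998, -3.7863) → reset → x⁺ = (0.8158, -3.4848), jump to mode 2
Mode 2: flow for 0.3719 to horizon, guard not reached → x = (0.6888, -2.1904)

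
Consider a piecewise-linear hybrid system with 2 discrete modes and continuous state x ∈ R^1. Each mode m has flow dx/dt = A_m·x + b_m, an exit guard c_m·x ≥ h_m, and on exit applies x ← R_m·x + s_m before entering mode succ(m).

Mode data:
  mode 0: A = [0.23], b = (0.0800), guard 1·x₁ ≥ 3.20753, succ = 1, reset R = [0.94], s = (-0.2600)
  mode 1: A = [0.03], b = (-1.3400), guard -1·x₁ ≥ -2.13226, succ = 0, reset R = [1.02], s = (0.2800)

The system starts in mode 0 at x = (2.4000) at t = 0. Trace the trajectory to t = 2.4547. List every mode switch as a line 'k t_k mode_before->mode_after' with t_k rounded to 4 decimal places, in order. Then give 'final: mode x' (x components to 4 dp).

1 1.1202 0->1
2 1.6119 1->0
final: 0 3.0544

Mode 0: guard c·x = 3.2075 hit at Δt = 1.1202 (t = 1.1202), x⁻ = (3.2075) → reset → x⁺ = (2.7551), jump to mode 1
Mode 1: guard c·x = -2.1323 hit at Δt = 0.4917 (t = 1.6119), x⁻ = (2.1323) → reset → x⁺ = (2.4549), jump to mode 0
Mode 0: flow for 0.8428 to horizon, guard not reached → x = (3.0544)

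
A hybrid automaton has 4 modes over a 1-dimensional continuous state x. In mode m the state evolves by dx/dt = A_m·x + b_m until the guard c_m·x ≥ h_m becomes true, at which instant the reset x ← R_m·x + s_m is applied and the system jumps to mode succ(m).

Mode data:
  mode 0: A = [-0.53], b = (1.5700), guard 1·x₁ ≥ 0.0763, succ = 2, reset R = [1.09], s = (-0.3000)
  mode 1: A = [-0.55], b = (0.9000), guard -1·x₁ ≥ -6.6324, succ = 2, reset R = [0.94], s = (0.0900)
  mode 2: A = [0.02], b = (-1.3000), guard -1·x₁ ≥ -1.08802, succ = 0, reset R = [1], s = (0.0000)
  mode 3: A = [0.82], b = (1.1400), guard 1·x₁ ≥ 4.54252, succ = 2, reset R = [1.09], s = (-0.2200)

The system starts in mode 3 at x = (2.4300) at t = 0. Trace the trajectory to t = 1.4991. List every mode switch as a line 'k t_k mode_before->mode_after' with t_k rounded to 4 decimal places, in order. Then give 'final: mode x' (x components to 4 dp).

Mode 3: guard c·x = 4.5425 hit at Δt = 0.5368 (t = 0.5368), x⁻ = (4.5425) → reset → x⁺ = (4.7313), jump to mode 2
Mode 2: flow for 0.9623 to horizon, guard not reached → x = (3.5602)

1 0.5368 3->2
final: 2 3.5602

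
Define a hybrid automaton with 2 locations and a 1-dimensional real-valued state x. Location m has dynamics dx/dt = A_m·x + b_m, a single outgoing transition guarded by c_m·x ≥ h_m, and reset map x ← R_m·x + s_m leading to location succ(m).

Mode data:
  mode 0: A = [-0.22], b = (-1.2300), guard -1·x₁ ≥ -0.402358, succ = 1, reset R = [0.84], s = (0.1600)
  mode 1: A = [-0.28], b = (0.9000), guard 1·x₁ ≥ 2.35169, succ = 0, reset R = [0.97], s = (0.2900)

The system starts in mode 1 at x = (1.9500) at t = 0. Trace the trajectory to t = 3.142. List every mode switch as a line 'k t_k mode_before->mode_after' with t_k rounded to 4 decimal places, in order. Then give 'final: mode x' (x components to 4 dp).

1 1.3654 1->0
2 2.7693 0->1
final: 1 0.7671

Mode 1: guard c·x = 2.3517 hit at Δt = 1.3654 (t = 1.3654), x⁻ = (2.3517) → reset → x⁺ = (2.5711), jump to mode 0
Mode 0: guard c·x = -0.4024 hit at Δt = 1.4039 (t = 2.7693), x⁻ = (0.4024) → reset → x⁺ = (0.4980), jump to mode 1
Mode 1: flow for 0.3727 to horizon, guard not reached → x = (0.7671)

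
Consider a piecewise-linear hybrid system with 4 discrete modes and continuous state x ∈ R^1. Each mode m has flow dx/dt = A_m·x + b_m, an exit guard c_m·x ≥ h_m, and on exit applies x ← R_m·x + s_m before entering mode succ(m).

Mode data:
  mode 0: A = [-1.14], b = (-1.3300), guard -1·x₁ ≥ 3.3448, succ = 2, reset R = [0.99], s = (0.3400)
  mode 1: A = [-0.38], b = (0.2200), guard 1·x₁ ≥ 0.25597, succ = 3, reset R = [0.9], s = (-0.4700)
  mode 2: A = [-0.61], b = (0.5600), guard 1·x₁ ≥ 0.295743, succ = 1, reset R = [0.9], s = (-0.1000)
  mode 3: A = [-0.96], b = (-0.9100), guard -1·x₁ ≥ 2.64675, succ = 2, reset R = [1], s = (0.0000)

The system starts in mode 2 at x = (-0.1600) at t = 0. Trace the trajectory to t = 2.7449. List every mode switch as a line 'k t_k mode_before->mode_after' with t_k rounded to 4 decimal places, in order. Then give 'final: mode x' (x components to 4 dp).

1 0.9008 2->1
2 1.5464 1->3
final: 3 -0.7238

Mode 2: guard c·x = 0.2957 hit at Δt = 0.9008 (t = 0.9008), x⁻ = (0.2957) → reset → x⁺ = (0.1662), jump to mode 1
Mode 1: guard c·x = 0.2560 hit at Δt = 0.6456 (t = 1.5464), x⁻ = (0.2560) → reset → x⁺ = (-0.2396), jump to mode 3
Mode 3: flow for 1.1985 to horizon, guard not reached → x = (-0.7238)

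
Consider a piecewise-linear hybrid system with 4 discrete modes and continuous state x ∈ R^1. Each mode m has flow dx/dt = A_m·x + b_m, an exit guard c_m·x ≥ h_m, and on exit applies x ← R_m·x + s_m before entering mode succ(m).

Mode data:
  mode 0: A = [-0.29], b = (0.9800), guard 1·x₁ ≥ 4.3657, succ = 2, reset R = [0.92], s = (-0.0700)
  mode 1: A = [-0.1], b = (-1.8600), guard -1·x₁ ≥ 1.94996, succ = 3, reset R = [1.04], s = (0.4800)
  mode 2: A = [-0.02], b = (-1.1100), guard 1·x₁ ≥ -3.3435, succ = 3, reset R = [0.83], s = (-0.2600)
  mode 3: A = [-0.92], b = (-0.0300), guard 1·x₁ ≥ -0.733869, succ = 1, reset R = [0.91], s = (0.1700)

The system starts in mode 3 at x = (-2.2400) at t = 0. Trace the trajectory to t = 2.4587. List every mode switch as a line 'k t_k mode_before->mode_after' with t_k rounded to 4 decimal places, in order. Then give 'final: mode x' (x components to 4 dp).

1 1.2464 3->1
2 2.0826 1->3
final: 3 -1.1047

Mode 3: guard c·x = -0.7339 hit at Δt = 1.2464 (t = 1.2464), x⁻ = (-0.7339) → reset → x⁺ = (-0.4978), jump to mode 1
Mode 1: guard c·x = 1.9500 hit at Δt = 0.8362 (t = 2.0826), x⁻ = (-1.9500) → reset → x⁺ = (-1.5480), jump to mode 3
Mode 3: flow for 0.3761 to horizon, guard not reached → x = (-1.1047)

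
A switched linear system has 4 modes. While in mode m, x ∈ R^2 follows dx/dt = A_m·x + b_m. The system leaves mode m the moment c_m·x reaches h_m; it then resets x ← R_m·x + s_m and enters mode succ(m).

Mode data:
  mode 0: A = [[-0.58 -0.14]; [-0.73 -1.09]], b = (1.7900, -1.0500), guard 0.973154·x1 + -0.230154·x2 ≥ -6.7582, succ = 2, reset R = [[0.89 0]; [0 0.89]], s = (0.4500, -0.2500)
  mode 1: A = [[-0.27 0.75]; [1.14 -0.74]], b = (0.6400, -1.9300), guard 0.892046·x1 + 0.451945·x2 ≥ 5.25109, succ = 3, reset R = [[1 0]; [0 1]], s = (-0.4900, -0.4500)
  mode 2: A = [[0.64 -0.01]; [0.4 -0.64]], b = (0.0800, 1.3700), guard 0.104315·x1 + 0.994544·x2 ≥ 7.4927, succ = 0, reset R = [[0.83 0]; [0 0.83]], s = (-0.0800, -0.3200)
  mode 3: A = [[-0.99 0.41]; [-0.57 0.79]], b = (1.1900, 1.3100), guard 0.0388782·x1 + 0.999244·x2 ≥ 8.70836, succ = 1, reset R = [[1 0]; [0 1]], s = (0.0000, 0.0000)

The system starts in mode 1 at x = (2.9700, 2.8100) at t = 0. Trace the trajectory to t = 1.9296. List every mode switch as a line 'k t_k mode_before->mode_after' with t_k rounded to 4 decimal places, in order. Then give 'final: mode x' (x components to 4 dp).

1 0.8088 1->3
final: 3 3.1329 4.9915

Mode 1: guard c·x = 5.2511 hit at Δt = 0.8088 (t = 0.8088), x⁻ = (4.3778, 2.9780) → reset → x⁺ = (3.8878, 2.5280), jump to mode 3
Mode 3: flow for 1.1208 to horizon, guard not reached → x = (3.1329, 4.9915)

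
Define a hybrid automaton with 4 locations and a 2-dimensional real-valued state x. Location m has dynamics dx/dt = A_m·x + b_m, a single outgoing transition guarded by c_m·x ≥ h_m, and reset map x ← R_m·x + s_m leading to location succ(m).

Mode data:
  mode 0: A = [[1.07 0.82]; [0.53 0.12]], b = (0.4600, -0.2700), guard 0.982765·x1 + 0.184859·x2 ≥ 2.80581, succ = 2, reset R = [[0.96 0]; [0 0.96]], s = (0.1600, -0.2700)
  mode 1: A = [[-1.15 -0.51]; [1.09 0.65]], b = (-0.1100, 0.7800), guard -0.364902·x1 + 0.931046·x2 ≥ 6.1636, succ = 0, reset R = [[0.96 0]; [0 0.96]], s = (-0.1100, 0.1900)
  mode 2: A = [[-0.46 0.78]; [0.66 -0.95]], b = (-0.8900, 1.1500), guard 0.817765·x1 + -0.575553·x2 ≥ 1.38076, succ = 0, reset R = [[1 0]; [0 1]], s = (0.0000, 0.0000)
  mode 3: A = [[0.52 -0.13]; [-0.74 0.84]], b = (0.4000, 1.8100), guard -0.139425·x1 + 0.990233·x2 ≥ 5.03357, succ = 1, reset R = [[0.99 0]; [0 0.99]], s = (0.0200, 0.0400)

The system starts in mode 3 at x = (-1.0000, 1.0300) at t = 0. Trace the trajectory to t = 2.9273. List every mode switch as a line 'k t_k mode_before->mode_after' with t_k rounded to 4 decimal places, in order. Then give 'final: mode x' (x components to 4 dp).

1 0.7750 3->1
2 1.1852 1->0
3 1.9094 0->2
final: 2 3.2980 4.0709

Mode 3: guard c·x = 5.0336 hit at Δt = 0.7750 (t = 0.7750), x⁻ = (-1.4372, 4.8809) → reset → x⁺ = (-1.4028, 4.8720), jump to mode 1
Mode 1: guard c·x = 6.1636 hit at Δt = 0.4102 (t = 1.1852), x⁻ = (-1.8157, 5.9084) → reset → x⁺ = (-1.8531, 5.8621), jump to mode 0
Mode 0: guard c·x = 2.8058 hit at Δt = 0.7242 (t = 1.9094), x⁻ = (1.7156, 6.0577) → reset → x⁺ = (1.8069, 5.5454), jump to mode 2
Mode 2: flow for 1.0179 to horizon, guard not reached → x = (3.2980, 4.0709)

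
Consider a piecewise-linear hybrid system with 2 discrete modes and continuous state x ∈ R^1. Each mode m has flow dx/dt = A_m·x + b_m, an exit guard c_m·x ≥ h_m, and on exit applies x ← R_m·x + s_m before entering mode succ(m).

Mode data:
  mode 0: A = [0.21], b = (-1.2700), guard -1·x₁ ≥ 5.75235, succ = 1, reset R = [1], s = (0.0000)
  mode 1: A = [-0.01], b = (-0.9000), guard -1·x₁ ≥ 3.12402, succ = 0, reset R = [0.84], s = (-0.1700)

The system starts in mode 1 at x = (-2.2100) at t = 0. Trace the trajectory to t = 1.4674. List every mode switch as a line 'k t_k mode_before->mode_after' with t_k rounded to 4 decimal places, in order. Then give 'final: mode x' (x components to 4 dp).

Mode 1: guard c·x = 3.1240 hit at Δt = 1.0466 (t = 1.0466), x⁻ = (-3.1240) → reset → x⁺ = (-2.7942), jump to mode 0
Mode 0: flow for 0.4208 to horizon, guard not reached → x = (-3.6111)

1 1.0466 1->0
final: 0 -3.6111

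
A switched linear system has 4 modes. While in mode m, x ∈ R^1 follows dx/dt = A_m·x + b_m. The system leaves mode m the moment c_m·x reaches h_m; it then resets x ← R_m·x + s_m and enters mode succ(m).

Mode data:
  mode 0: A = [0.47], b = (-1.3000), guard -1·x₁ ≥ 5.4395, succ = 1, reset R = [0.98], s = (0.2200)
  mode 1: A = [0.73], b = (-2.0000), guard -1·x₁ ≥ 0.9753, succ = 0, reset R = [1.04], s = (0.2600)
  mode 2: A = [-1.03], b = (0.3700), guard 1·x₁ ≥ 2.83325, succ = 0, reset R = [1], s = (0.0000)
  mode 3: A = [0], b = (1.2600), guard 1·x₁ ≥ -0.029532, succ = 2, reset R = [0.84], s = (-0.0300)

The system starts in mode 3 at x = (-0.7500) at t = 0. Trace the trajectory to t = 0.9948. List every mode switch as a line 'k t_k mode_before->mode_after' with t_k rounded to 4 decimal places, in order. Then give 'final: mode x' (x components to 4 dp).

1 0.5718 3->2
final: 2 0.0914

Mode 3: guard c·x = -0.0295 hit at Δt = 0.5718 (t = 0.5718), x⁻ = (-0.0295) → reset → x⁺ = (-0.0548), jump to mode 2
Mode 2: flow for 0.4230 to horizon, guard not reached → x = (0.0914)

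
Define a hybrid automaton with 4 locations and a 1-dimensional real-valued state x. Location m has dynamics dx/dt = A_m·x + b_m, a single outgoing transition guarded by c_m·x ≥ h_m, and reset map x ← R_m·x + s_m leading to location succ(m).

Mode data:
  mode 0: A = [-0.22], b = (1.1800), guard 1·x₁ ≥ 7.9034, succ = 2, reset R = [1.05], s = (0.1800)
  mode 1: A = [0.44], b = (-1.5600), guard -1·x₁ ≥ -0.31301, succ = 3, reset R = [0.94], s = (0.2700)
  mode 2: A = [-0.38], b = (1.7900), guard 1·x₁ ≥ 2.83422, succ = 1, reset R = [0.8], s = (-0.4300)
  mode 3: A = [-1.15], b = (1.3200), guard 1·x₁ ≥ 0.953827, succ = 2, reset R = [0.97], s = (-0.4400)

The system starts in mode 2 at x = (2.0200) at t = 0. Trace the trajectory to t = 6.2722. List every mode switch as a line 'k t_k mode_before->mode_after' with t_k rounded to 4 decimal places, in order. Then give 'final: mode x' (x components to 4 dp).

Mode 2: guard c·x = 2.8342 hit at Δt = 0.9485 (t = 0.9485), x⁻ = (2.8342) → reset → x⁺ = (1.8374), jump to mode 1
Mode 1: guard c·x = -0.3130 hit at Δt = 1.4497 (t = 2.3982), x⁻ = (0.3130) → reset → x⁺ = (0.5642), jump to mode 3
Mode 3: guard c·x = 0.9538 hit at Δt = 0.9577 (t = 3.3559), x⁻ = (0.9538) → reset → x⁺ = (0.4852), jump to mode 2
Mode 2: guard c·x = 2.8342 hit at Δt = 2.1363 (t = 5.4922), x⁻ = (2.8342) → reset → x⁺ = (1.8374), jump to mode 1
Mode 1: flow for 0.7800 to horizon, guard not reached → x = (1.1380)

1 0.9485 2->1
2 2.3982 1->3
3 3.3559 3->2
4 5.4922 2->1
final: 1 1.1380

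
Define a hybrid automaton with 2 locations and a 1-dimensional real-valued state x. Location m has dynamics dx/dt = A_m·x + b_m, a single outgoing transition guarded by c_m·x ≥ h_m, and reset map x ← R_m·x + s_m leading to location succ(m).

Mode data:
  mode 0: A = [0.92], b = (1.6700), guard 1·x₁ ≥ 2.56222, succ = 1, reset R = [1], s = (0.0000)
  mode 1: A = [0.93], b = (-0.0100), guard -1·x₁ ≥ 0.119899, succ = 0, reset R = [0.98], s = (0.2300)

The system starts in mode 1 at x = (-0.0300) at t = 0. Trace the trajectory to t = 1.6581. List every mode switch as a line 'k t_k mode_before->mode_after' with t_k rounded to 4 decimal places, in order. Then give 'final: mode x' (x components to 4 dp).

Mode 1: guard c·x = 0.1199 hit at Δt = 1.2527 (t = 1.2527), x⁻ = (-0.1199) → reset → x⁺ = (0.1125), jump to mode 0
Mode 0: flow for 0.4054 to horizon, guard not reached → x = (0.9839)

1 1.2527 1->0
final: 0 0.9839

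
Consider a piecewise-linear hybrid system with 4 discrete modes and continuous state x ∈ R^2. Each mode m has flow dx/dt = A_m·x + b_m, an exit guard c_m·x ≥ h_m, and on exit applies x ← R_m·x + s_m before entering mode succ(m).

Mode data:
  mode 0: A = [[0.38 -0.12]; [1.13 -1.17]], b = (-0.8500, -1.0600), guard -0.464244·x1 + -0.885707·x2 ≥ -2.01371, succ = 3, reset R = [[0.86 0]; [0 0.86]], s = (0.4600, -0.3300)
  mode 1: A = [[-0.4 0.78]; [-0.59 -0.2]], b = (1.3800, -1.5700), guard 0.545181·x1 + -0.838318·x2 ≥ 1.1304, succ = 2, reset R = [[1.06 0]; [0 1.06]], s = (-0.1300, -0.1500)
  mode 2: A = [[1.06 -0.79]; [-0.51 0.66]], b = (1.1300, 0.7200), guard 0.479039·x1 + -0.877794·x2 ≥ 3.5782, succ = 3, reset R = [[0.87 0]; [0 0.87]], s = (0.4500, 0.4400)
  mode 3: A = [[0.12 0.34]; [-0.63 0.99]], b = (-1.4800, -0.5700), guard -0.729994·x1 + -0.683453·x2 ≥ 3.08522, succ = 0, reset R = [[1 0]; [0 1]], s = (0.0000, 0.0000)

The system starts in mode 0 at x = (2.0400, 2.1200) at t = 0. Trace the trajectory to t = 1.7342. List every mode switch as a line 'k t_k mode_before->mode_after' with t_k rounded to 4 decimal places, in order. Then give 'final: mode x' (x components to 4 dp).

1 0.8544 0->3
final: 3 0.9298 -0.1867

Mode 0: guard c·x = -2.0137 hit at Δt = 0.8544 (t = 0.8544), x⁻ = (1.7566, 1.3529) → reset → x⁺ = (1.9707, 0.8335), jump to mode 3
Mode 3: flow for 0.8798 to horizon, guard not reached → x = (0.9298, -0.1867)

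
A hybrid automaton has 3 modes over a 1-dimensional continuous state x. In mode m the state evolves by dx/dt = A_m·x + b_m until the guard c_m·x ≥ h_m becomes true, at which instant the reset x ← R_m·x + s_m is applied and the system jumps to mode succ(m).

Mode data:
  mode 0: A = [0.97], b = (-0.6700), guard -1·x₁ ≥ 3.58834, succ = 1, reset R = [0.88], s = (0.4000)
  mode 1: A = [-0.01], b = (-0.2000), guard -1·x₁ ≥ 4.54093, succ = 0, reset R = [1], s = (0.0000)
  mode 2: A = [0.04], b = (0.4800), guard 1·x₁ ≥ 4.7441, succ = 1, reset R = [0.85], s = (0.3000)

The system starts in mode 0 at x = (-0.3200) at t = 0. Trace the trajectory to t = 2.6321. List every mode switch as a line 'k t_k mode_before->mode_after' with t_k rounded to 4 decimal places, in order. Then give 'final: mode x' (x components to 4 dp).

Mode 0: guard c·x = 3.5883 hit at Δt = 1.4877 (t = 1.4877), x⁻ = (-3.5883) → reset → x⁺ = (-2.7577), jump to mode 1
Mode 1: flow for 1.1444 to horizon, guard not reached → x = (-2.9539)

1 1.4877 0->1
final: 1 -2.9539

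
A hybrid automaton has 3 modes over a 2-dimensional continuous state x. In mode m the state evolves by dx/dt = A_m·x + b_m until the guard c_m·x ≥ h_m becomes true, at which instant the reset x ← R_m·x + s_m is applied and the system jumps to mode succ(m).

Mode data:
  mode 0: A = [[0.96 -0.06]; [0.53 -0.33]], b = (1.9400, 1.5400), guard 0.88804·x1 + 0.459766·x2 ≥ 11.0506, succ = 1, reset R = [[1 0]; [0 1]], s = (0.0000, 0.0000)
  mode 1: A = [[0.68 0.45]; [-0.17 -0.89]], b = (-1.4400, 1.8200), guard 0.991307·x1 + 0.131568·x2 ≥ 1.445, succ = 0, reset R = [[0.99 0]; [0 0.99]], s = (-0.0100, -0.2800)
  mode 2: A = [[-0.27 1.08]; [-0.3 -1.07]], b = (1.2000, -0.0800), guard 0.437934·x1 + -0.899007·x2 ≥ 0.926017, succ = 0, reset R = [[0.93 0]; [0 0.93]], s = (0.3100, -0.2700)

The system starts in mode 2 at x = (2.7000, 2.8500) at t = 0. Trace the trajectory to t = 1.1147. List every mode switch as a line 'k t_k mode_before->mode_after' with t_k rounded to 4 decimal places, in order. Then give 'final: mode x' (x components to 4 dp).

1 0.6171 2->0
final: 0 7.7788 2.6498

Mode 2: guard c·x = 0.9260 hit at Δt = 0.6171 (t = 0.6171), x⁻ = (4.0673, 0.9513) → reset → x⁺ = (4.0926, 0.6147), jump to mode 0
Mode 0: flow for 0.4976 to horizon, guard not reached → x = (7.7788, 2.6498)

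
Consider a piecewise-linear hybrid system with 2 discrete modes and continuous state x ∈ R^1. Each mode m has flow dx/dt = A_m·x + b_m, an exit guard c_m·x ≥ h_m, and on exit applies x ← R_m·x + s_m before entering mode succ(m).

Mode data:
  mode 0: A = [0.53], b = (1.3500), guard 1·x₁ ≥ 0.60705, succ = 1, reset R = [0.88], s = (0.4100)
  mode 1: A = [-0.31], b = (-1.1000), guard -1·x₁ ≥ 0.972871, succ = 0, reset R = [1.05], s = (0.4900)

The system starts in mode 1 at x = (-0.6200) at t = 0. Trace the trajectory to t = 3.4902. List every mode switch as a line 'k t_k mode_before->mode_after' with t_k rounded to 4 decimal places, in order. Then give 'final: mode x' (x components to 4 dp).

1 0.4142 1->0
2 1.2591 0->1
3 3.0539 1->0
final: 0 -0.0071

Mode 1: guard c·x = 0.9729 hit at Δt = 0.4142 (t = 0.4142), x⁻ = (-0.9729) → reset → x⁺ = (-0.5315), jump to mode 0
Mode 0: guard c·x = 0.6070 hit at Δt = 0.8449 (t = 1.2591), x⁻ = (0.6071) → reset → x⁺ = (0.9442), jump to mode 1
Mode 1: guard c·x = 0.9729 hit at Δt = 1.7948 (t = 3.0539), x⁻ = (-0.9729) → reset → x⁺ = (-0.5315), jump to mode 0
Mode 0: flow for 0.4363 to horizon, guard not reached → x = (-0.0071)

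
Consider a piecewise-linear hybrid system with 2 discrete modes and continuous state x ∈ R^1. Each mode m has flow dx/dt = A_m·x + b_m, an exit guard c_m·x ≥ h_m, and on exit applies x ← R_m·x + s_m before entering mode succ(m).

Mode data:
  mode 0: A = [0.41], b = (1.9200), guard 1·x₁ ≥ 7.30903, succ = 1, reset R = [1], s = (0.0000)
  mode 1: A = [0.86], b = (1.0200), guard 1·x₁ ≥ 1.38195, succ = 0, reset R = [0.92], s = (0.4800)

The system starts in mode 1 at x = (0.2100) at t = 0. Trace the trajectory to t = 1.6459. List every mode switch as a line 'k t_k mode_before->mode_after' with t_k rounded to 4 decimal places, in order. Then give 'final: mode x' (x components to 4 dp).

Mode 1: guard c·x = 1.3820 hit at Δt = 0.7087 (t = 0.7087), x⁻ = (1.3820) → reset → x⁺ = (1.7514), jump to mode 0
Mode 0: flow for 0.9372 to horizon, guard not reached → x = (4.7660)

1 0.7087 1->0
final: 0 4.7660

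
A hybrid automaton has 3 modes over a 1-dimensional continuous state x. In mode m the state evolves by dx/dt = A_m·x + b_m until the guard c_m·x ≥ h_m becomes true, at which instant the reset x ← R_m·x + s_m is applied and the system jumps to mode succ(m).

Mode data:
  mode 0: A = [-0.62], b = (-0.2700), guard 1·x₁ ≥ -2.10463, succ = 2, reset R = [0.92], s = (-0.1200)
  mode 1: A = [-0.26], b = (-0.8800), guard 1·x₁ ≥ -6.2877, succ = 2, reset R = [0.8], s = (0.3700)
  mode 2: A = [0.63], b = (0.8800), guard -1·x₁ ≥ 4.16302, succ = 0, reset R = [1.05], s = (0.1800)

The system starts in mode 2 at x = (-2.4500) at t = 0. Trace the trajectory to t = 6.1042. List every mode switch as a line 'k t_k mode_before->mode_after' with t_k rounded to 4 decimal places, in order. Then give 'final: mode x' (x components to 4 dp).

1 1.5328 2->0
2 2.8408 0->2
3 5.1167 2->0
final: 0 -2.4716

Mode 2: guard c·x = 4.1630 hit at Δt = 1.5328 (t = 1.5328), x⁻ = (-4.1630) → reset → x⁺ = (-4.1912), jump to mode 0
Mode 0: guard c·x = -2.1046 hit at Δt = 1.3080 (t = 2.8408), x⁻ = (-2.1046) → reset → x⁺ = (-2.0563), jump to mode 2
Mode 2: guard c·x = 4.1630 hit at Δt = 2.2759 (t = 5.1167), x⁻ = (-4.1630) → reset → x⁺ = (-4.1912), jump to mode 0
Mode 0: flow for 0.9875 to horizon, guard not reached → x = (-2.4716)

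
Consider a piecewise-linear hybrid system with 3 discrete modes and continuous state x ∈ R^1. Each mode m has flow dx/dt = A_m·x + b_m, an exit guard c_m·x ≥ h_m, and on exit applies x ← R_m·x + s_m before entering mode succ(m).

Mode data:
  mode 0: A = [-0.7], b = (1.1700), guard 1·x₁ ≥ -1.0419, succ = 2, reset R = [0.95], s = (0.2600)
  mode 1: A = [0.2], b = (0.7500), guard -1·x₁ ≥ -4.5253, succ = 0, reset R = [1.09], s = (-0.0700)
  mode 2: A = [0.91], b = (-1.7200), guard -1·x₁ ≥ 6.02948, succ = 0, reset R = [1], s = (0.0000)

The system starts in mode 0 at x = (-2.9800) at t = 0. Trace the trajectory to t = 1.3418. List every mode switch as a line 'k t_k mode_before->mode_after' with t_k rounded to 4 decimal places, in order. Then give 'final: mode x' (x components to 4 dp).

1 0.7700 0->2
final: 2 -2.5182

Mode 0: guard c·x = -1.0419 hit at Δt = 0.7700 (t = 0.7700), x⁻ = (-1.0419) → reset → x⁺ = (-0.7298), jump to mode 2
Mode 2: flow for 0.5718 to horizon, guard not reached → x = (-2.5182)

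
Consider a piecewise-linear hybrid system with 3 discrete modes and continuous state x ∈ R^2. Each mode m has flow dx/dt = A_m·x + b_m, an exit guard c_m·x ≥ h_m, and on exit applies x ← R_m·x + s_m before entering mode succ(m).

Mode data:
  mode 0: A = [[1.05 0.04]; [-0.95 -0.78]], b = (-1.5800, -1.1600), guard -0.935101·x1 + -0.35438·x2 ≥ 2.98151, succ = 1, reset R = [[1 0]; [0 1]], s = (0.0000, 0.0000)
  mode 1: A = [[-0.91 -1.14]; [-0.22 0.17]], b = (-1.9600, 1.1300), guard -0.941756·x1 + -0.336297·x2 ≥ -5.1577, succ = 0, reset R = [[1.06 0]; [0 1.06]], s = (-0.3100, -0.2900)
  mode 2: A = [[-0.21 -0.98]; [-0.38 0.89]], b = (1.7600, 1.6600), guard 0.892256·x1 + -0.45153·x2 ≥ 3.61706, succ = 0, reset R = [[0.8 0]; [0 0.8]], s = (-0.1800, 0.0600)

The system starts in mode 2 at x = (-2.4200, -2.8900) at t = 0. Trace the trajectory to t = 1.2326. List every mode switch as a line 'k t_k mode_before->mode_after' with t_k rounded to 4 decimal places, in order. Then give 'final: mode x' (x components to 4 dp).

Mode 2: guard c·x = 3.6171 hit at Δt = 0.9094 (t = 0.9094), x⁻ = (2.0725, -3.9152) → reset → x⁺ = (1.4780, -3.0721), jump to mode 0
Mode 0: flow for 0.3232 to horizon, guard not reached → x = (1.4196, -3.1123)

1 0.9094 2->0
final: 0 1.4196 -3.1123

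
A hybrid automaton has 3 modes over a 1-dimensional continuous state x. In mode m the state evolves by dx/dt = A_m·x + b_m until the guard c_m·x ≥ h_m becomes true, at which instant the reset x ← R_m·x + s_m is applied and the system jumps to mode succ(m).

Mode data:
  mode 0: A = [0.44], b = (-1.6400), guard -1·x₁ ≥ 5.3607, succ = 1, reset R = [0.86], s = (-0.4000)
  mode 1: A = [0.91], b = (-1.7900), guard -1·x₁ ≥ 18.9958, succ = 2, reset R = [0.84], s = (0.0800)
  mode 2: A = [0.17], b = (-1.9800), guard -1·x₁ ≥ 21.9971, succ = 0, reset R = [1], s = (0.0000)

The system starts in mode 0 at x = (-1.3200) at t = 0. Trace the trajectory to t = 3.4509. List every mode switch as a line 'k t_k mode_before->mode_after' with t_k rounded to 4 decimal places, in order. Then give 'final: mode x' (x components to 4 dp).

Mode 0: guard c·x = 5.3607 hit at Δt = 1.3366 (t = 1.3366), x⁻ = (-5.3607) → reset → x⁺ = (-5.0102), jump to mode 1
Mode 1: guard c·x = 18.9958 hit at Δt = 1.2089 (t = 2.5455), x⁻ = (-18.9958) → reset → x⁺ = (-15.8765), jump to mode 2
Mode 2: flow for 0.9054 to horizon, guard not reached → x = (-20.4563)

1 1.3366 0->1
2 2.5455 1->2
final: 2 -20.4563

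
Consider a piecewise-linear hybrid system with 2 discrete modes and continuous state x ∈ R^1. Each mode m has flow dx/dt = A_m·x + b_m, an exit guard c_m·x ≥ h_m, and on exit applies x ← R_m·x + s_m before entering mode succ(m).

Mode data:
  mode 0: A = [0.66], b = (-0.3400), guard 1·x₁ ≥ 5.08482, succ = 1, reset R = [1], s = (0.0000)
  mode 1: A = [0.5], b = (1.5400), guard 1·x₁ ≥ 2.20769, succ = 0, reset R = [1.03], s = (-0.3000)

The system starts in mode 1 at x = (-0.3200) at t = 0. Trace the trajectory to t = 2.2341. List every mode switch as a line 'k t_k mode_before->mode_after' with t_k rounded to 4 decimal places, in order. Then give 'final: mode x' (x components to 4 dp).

Mode 1: guard c·x = 2.2077 hit at Δt = 1.3003 (t = 1.3003), x⁻ = (2.2077) → reset → x⁺ = (1.9739), jump to mode 0
Mode 0: flow for 0.9338 to horizon, guard not reached → x = (3.2169)

1 1.3003 1->0
final: 0 3.2169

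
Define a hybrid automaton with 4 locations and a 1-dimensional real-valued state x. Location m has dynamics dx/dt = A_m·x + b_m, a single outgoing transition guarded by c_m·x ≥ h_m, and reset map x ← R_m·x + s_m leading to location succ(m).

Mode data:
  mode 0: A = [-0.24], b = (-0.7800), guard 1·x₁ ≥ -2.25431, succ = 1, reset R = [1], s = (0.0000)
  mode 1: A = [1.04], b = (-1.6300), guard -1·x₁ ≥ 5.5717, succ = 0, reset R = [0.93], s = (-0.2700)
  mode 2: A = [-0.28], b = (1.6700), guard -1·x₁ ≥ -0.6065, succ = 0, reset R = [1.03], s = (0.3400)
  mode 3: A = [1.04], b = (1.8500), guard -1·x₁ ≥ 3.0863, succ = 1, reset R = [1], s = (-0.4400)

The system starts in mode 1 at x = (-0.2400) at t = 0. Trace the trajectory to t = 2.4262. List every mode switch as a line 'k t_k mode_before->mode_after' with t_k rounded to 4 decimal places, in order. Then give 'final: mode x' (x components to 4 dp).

Mode 1: guard c·x = 5.5717 hit at Δt = 1.3209 (t = 1.3209), x⁻ = (-5.5717) → reset → x⁺ = (-5.4517), jump to mode 0
Mode 0: flow for 1.1053 to horizon, guard not reached → x = (-4.9387)

1 1.3209 1->0
final: 0 -4.9387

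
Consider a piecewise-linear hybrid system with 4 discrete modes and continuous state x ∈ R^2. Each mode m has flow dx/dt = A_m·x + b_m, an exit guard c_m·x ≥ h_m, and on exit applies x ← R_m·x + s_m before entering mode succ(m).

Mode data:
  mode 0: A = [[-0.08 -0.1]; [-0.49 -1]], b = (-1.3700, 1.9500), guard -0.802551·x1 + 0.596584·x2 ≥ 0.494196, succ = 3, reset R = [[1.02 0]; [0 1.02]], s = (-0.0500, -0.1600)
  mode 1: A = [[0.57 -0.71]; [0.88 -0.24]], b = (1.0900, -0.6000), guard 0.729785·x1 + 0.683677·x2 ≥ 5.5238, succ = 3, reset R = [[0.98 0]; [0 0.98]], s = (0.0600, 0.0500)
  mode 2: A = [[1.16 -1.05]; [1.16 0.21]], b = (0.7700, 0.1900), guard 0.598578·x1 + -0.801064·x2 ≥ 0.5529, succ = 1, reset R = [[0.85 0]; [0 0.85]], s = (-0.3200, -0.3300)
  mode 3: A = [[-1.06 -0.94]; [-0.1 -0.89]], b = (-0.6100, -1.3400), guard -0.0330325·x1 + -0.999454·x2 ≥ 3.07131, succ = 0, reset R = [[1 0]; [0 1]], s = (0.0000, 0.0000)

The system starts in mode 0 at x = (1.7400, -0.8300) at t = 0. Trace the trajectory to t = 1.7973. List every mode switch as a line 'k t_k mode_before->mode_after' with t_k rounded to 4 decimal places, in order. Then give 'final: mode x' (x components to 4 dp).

Mode 0: guard c·x = 0.4942 hit at Δt = 1.1855 (t = 1.1855), x⁻ = (0.0209, 0.8565) → reset → x⁺ = (-0.0287, 0.7136), jump to mode 3
Mode 3: flow for 0.6118 to horizon, guard not reached → x = (-0.3583, -0.2055)

1 1.1855 0->3
final: 3 -0.3583 -0.2055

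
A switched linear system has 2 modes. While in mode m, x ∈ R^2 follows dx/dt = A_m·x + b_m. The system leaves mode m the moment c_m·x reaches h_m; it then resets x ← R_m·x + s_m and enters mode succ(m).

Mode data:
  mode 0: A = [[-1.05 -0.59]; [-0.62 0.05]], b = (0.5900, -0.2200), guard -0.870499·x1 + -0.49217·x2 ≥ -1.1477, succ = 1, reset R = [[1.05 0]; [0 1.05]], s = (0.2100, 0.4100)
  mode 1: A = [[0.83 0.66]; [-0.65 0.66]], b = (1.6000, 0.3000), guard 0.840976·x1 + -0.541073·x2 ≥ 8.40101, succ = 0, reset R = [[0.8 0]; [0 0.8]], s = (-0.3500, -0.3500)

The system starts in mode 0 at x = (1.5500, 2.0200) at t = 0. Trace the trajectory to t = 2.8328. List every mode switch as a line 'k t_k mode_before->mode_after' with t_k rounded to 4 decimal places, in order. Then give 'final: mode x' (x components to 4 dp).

Mode 0: guard c·x = -1.1477 hit at Δt = 0.7668 (t = 0.7668), x⁻ = (0.4837, 1.4764) → reset → x⁺ = (0.7179, 1.9602), jump to mode 1
Mode 1: guard c·x = 8.4010 hit at Δt = 1.4047 (t = 2.1715), x⁻ = (9.8808, -0.1690) → reset → x⁺ = (7.5547, -0.4852), jump to mode 0
Mode 0: flow for 0.6613 to horizon, guard not reached → x = (4.6236, -3.0864)

1 0.7668 0->1
2 2.1715 1->0
final: 0 4.6236 -3.0864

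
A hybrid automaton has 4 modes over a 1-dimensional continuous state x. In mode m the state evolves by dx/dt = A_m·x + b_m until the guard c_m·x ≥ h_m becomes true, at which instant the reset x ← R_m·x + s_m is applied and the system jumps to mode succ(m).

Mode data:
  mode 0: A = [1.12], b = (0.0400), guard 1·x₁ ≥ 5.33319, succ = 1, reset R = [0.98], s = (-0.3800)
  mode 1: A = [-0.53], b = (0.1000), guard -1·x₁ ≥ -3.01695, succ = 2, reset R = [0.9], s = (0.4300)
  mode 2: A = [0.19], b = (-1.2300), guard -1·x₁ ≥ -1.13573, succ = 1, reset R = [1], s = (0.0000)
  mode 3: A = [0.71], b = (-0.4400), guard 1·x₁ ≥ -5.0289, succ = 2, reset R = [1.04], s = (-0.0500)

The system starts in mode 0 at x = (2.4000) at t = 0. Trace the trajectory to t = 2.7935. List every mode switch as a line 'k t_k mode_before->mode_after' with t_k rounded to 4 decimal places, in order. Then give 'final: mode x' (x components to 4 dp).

Mode 0: guard c·x = 5.3332 hit at Δt = 0.7057 (t = 0.7057), x⁻ = (5.3332) → reset → x⁺ = (4.8465), jump to mode 1
Mode 1: guard c·x = -3.0170 hit at Δt = 0.9413 (t = 1.6470), x⁻ = (3.0170) → reset → x⁺ = (3.1453), jump to mode 2
Mode 2: flow for 1.1465 to horizon, guard not reached → x = (2.3352)

1 0.7057 0->1
2 1.6470 1->2
final: 2 2.3352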